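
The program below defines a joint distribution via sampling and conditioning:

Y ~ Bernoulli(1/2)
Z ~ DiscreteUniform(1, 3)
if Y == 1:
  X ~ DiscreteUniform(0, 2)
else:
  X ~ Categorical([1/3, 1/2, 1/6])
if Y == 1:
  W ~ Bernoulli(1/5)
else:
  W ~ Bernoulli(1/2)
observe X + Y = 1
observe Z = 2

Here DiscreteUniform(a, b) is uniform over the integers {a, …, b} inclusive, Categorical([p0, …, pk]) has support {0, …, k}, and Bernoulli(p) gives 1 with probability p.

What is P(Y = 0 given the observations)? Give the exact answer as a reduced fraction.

P(Y = 0 | obs) = 3/5

Enumerate traces; 4 have nonzero weight after conditioning:
  (Y=0, Z=2, X=1, W=0) weight 1/24
  (Y=0, Z=2, X=1, W=1) weight 1/24
  (Y=1, Z=2, X=0, W=0) weight 2/45
  (Y=1, Z=2, X=0, W=1) weight 1/90
Group by Y:
  weight(Y=0) = 1/12
  weight(Y=1) = 1/18
Total weight = 1/12 + 1/18 = 5/36
P(Y=0 | obs) = 1/12 / 5/36 = 3/5
P(Y=1 | obs) = 1/18 / 5/36 = 2/5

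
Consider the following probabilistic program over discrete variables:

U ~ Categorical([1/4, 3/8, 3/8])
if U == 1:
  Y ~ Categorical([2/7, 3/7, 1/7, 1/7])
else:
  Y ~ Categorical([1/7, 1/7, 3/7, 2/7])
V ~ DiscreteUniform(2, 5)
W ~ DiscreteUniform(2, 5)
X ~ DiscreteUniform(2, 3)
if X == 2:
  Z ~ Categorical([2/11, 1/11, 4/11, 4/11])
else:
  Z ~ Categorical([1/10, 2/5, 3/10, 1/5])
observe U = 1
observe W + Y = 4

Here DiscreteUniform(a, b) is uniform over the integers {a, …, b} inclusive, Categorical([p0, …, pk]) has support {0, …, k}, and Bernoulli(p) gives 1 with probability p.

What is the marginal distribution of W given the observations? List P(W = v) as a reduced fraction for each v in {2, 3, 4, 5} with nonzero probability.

Enumerate traces; 96 have nonzero weight after conditioning:
  (U=1, Y=0, V=2, W=4, X=2, Z=0) weight 3/4928
  (U=1, Y=0, V=2, W=4, X=2, Z=1) weight 3/9856
  (U=1, Y=0, V=2, W=4, X=2, Z=2) weight 3/2464
  (U=1, Y=0, V=2, W=4, X=2, Z=3) weight 3/2464
  (U=1, Y=0, V=2, W=4, X=3, Z=0) weight 3/8960
  (U=1, Y=0, V=2, W=4, X=3, Z=1) weight 3/2240
  (U=1, Y=0, V=2, W=4, X=3, Z=2) weight 9/8960
  (U=1, Y=0, V=2, W=4, X=3, Z=3) weight 3/4480
  (U=1, Y=1, V=2, W=3, X=2, Z=0) weight 9/9856
  (U=1, Y=2, V=2, W=2, X=2, Z=0) weight 3/9856
  … 86 more
Group by W:
  weight(W=2) = 3/224
  weight(W=3) = 9/224
  weight(W=4) = 3/112
Total weight = 3/224 + 9/224 + 3/112 = 9/112
P(W=2 | obs) = 3/224 / 9/112 = 1/6
P(W=3 | obs) = 9/224 / 9/112 = 1/2
P(W=4 | obs) = 3/112 / 9/112 = 1/3

P(W=2) = 1/6, P(W=3) = 1/2, P(W=4) = 1/3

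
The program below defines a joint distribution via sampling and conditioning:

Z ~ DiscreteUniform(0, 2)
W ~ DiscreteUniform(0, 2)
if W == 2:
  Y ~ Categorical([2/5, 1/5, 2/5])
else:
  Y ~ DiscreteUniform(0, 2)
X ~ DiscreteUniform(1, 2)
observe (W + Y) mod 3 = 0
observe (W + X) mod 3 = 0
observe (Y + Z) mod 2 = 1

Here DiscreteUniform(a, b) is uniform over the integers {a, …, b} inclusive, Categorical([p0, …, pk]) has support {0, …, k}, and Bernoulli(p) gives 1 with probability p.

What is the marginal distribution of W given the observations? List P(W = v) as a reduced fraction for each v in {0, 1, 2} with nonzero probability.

Enumerate traces; 3 have nonzero weight after conditioning:
  (Z=0, W=2, Y=1, X=1) weight 1/90
  (Z=1, W=1, Y=2, X=2) weight 1/54
  (Z=2, W=2, Y=1, X=1) weight 1/90
Group by W:
  weight(W=1) = 1/54
  weight(W=2) = 1/45
Total weight = 1/54 + 1/45 = 11/270
P(W=1 | obs) = 1/54 / 11/270 = 5/11
P(W=2 | obs) = 1/45 / 11/270 = 6/11

P(W=1) = 5/11, P(W=2) = 6/11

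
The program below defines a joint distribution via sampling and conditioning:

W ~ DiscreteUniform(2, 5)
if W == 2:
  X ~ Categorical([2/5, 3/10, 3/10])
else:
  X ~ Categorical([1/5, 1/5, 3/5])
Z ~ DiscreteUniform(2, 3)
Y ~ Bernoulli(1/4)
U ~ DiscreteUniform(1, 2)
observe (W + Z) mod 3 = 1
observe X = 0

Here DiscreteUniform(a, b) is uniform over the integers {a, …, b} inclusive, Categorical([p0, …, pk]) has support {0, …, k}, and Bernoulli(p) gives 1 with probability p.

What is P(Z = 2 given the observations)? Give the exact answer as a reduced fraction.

Enumerate traces; 12 have nonzero weight after conditioning:
  (W=2, X=0, Z=2, Y=0, U=1) weight 3/160
  (W=2, X=0, Z=2, Y=0, U=2) weight 3/160
  (W=2, X=0, Z=2, Y=1, U=1) weight 1/160
  (W=2, X=0, Z=2, Y=1, U=2) weight 1/160
  (W=4, X=0, Z=3, Y=0, U=1) weight 3/320
  (W=4, X=0, Z=3, Y=0, U=2) weight 3/320
  (W=4, X=0, Z=3, Y=1, U=1) weight 1/320
  (W=4, X=0, Z=3, Y=1, U=2) weight 1/320
  … 4 more
Group by Z:
  weight(Z=2) = 3/40
  weight(Z=3) = 1/40
Total weight = 3/40 + 1/40 = 1/10
P(Z=2 | obs) = 3/40 / 1/10 = 3/4
P(Z=3 | obs) = 1/40 / 1/10 = 1/4

P(Z = 2 | obs) = 3/4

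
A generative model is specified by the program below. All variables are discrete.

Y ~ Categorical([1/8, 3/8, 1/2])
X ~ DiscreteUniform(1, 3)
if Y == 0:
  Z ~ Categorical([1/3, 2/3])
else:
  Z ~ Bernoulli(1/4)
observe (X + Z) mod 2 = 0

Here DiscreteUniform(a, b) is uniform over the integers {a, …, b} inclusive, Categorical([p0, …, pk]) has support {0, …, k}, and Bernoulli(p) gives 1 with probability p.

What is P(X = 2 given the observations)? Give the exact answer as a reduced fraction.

Enumerate traces; 9 have nonzero weight after conditioning:
  (Y=0, X=1, Z=1) weight 1/36
  (Y=0, X=2, Z=0) weight 1/72
  (Y=0, X=3, Z=1) weight 1/36
  (Y=1, X=1, Z=1) weight 1/32
  (Y=1, X=2, Z=0) weight 3/32
  (Y=1, X=3, Z=1) weight 1/32
  (Y=2, X=1, Z=1) weight 1/24
  (Y=2, X=2, Z=0) weight 1/8
  … 1 more
Group by X:
  weight(X=1) = 29/288
  weight(X=2) = 67/288
  weight(X=3) = 29/288
Total weight = 29/288 + 67/288 + 29/288 = 125/288
P(X=1 | obs) = 29/288 / 125/288 = 29/125
P(X=2 | obs) = 67/288 / 125/288 = 67/125
P(X=3 | obs) = 29/288 / 125/288 = 29/125

P(X = 2 | obs) = 67/125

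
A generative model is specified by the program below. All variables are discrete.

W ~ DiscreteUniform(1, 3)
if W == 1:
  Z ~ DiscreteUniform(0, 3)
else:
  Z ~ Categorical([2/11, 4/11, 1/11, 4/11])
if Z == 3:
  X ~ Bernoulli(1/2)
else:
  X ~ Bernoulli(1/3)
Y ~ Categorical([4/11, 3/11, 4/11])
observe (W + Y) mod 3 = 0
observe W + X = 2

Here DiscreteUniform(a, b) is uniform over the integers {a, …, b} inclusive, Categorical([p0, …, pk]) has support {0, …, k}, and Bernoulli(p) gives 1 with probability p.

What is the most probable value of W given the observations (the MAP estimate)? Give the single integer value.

argmax_v P(W = v | obs) = 2

Enumerate traces; 8 have nonzero weight after conditioning:
  (W=1, Z=0, X=1, Y=2) weight 1/99
  (W=1, Z=1, X=1, Y=2) weight 1/99
  (W=1, Z=2, X=1, Y=2) weight 1/99
  (W=1, Z=3, X=1, Y=2) weight 1/66
  (W=2, Z=0, X=0, Y=1) weight 4/363
  (W=2, Z=1, X=0, Y=1) weight 8/363
  (W=2, Z=2, X=0, Y=1) weight 2/363
  (W=2, Z=3, X=0, Y=1) weight 2/121
Group by W:
  weight(W=1) = 1/22
  weight(W=2) = 20/363
Total weight = 1/22 + 20/363 = 73/726
P(W=1 | obs) = 1/22 / 73/726 = 33/73
P(W=2 | obs) = 20/363 / 73/726 = 40/73
argmax = 2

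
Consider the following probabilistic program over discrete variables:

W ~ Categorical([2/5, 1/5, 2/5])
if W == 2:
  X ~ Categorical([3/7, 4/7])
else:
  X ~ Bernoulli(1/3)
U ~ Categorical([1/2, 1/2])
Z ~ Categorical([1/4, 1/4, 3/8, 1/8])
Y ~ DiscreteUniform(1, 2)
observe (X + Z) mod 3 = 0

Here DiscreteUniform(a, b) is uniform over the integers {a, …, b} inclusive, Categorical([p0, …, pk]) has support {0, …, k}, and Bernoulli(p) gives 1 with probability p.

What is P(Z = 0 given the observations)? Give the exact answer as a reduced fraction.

Enumerate traces; 36 have nonzero weight after conditioning:
  (W=0, X=0, U=0, Z=0, Y=1) weight 1/60
  (W=0, X=0, U=0, Z=0, Y=2) weight 1/60
  (W=0, X=0, U=0, Z=3, Y=1) weight 1/120
  (W=0, X=0, U=0, Z=3, Y=2) weight 1/120
  (W=0, X=0, U=1, Z=0, Y=1) weight 1/60
  (W=0, X=0, U=1, Z=0, Y=2) weight 1/60
  (W=0, X=0, U=1, Z=3, Y=1) weight 1/120
  (W=0, X=0, U=1, Z=3, Y=2) weight 1/120
  (W=0, X=1, U=0, Z=2, Y=1) weight 1/80
  … 27 more
Group by Z:
  weight(Z=0) = 1/7
  weight(Z=2) = 9/56
  weight(Z=3) = 1/14
Total weight = 1/7 + 9/56 + 1/14 = 3/8
P(Z=0 | obs) = 1/7 / 3/8 = 8/21
P(Z=2 | obs) = 9/56 / 3/8 = 3/7
P(Z=3 | obs) = 1/14 / 3/8 = 4/21

P(Z = 0 | obs) = 8/21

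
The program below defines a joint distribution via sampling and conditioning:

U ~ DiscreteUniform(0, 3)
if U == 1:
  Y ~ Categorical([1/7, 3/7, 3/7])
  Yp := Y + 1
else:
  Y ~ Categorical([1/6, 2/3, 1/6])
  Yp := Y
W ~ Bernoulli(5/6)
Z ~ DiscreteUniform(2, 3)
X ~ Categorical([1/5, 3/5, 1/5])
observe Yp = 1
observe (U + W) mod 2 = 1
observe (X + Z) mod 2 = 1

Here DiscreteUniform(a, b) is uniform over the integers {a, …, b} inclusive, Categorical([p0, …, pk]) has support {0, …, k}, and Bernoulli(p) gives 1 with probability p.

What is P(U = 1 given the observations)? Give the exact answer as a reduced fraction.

P(U = 1 | obs) = 3/157

Enumerate traces; 12 have nonzero weight after conditioning:
  (U=0, Y=1, W=1, Z=2, X=1) weight 1/24
  (U=0, Y=1, W=1, Z=3, X=0) weight 1/72
  (U=0, Y=1, W=1, Z=3, X=2) weight 1/72
  (U=1, Y=0, W=0, Z=2, X=1) weight 1/560
  (U=1, Y=0, W=0, Z=3, X=0) weight 1/1680
  (U=1, Y=0, W=0, Z=3, X=2) weight 1/1680
  (U=2, Y=1, W=1, Z=2, X=1) weight 1/24
  (U=2, Y=1, W=1, Z=3, X=0) weight 1/72
  (U=3, Y=1, W=0, Z=2, X=1) weight 1/120
  … 3 more
Group by U:
  weight(U=0) = 5/72
  weight(U=1) = 1/336
  weight(U=2) = 5/72
  weight(U=3) = 1/72
Total weight = 5/72 + 1/336 + 5/72 + 1/72 = 157/1008
P(U=0 | obs) = 5/72 / 157/1008 = 70/157
P(U=1 | obs) = 1/336 / 157/1008 = 3/157
P(U=2 | obs) = 5/72 / 157/1008 = 70/157
P(U=3 | obs) = 1/72 / 157/1008 = 14/157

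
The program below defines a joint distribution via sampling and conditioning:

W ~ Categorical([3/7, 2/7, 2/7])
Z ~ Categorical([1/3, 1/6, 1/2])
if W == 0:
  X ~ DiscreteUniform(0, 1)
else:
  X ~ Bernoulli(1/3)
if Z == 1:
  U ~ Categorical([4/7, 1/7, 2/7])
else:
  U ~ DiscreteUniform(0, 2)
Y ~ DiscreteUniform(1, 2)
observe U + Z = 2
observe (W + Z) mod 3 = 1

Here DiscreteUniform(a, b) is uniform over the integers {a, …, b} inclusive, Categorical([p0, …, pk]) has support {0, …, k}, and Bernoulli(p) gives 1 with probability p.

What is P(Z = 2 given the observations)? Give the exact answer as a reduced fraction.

P(Z = 2 | obs) = 42/79

Enumerate traces; 12 have nonzero weight after conditioning:
  (W=0, Z=1, X=0, U=1, Y=1) weight 1/392
  (W=0, Z=1, X=0, U=1, Y=2) weight 1/392
  (W=0, Z=1, X=1, U=1, Y=1) weight 1/392
  (W=0, Z=1, X=1, U=1, Y=2) weight 1/392
  (W=1, Z=0, X=0, U=2, Y=1) weight 2/189
  (W=1, Z=0, X=0, U=2, Y=2) weight 2/189
  (W=1, Z=0, X=1, U=2, Y=1) weight 1/189
  (W=1, Z=0, X=1, U=2, Y=2) weight 1/189
  (W=2, Z=2, X=0, U=0, Y=1) weight 1/63
  … 3 more
Group by Z:
  weight(Z=0) = 2/63
  weight(Z=1) = 1/98
  weight(Z=2) = 1/21
Total weight = 2/63 + 1/98 + 1/21 = 79/882
P(Z=0 | obs) = 2/63 / 79/882 = 28/79
P(Z=1 | obs) = 1/98 / 79/882 = 9/79
P(Z=2 | obs) = 1/21 / 79/882 = 42/79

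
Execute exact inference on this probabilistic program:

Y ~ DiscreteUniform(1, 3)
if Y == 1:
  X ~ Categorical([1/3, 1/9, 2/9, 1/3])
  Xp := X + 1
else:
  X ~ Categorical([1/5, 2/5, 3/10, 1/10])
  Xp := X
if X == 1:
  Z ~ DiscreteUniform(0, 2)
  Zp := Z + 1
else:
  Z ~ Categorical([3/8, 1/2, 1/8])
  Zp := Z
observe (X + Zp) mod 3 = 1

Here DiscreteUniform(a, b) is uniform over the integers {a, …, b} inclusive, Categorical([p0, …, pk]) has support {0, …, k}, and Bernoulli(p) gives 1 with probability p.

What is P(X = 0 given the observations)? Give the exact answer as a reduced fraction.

P(X = 0 | obs) = 396/1123

Enumerate traces; 12 have nonzero weight after conditioning:
  (Y=1, X=0, Z=1) weight 1/18
  (Y=1, X=1, Z=2) weight 1/81
  (Y=1, X=2, Z=2) weight 1/108
  (Y=1, X=3, Z=1) weight 1/18
  (Y=2, X=0, Z=1) weight 1/30
  (Y=2, X=1, Z=2) weight 2/45
  (Y=2, X=2, Z=2) weight 1/80
  (Y=2, X=3, Z=1) weight 1/60
  … 4 more
Group by X:
  weight(X=0) = 11/90
  weight(X=1) = 41/405
  weight(X=2) = 37/1080
  weight(X=3) = 4/45
Total weight = 11/90 + 41/405 + 37/1080 + 4/45 = 1123/3240
P(X=0 | obs) = 11/90 / 1123/3240 = 396/1123
P(X=1 | obs) = 41/405 / 1123/3240 = 328/1123
P(X=2 | obs) = 37/1080 / 1123/3240 = 111/1123
P(X=3 | obs) = 4/45 / 1123/3240 = 288/1123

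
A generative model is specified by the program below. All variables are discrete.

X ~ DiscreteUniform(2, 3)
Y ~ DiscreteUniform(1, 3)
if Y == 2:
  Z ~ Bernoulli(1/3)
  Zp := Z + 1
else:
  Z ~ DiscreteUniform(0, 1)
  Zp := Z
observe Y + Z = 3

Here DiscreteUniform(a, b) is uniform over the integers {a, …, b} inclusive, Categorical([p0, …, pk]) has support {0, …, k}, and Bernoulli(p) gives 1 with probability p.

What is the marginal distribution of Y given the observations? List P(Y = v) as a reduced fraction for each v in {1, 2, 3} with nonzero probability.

P(Y=2) = 2/5, P(Y=3) = 3/5

Enumerate traces; 4 have nonzero weight after conditioning:
  (X=2, Y=2, Z=1) weight 1/18
  (X=2, Y=3, Z=0) weight 1/12
  (X=3, Y=2, Z=1) weight 1/18
  (X=3, Y=3, Z=0) weight 1/12
Group by Y:
  weight(Y=2) = 1/9
  weight(Y=3) = 1/6
Total weight = 1/9 + 1/6 = 5/18
P(Y=2 | obs) = 1/9 / 5/18 = 2/5
P(Y=3 | obs) = 1/6 / 5/18 = 3/5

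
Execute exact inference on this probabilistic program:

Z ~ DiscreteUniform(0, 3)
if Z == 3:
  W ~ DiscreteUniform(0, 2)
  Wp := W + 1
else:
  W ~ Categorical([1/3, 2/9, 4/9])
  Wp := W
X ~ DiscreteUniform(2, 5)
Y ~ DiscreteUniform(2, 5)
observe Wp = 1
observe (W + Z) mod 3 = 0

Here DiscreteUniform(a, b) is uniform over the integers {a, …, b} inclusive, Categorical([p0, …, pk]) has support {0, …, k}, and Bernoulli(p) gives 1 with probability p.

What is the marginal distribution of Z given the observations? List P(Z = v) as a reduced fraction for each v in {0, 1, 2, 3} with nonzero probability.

P(Z=2) = 2/5, P(Z=3) = 3/5

Enumerate traces; 32 have nonzero weight after conditioning:
  (Z=2, W=1, X=2, Y=2) weight 1/288
  (Z=2, W=1, X=2, Y=3) weight 1/288
  (Z=2, W=1, X=2, Y=4) weight 1/288
  (Z=2, W=1, X=2, Y=5) weight 1/288
  (Z=2, W=1, X=3, Y=2) weight 1/288
  (Z=2, W=1, X=3, Y=3) weight 1/288
  (Z=2, W=1, X=3, Y=4) weight 1/288
  (Z=2, W=1, X=3, Y=5) weight 1/288
  (Z=3, W=0, X=2, Y=2) weight 1/192
  … 23 more
Group by Z:
  weight(Z=2) = 1/18
  weight(Z=3) = 1/12
Total weight = 1/18 + 1/12 = 5/36
P(Z=2 | obs) = 1/18 / 5/36 = 2/5
P(Z=3 | obs) = 1/12 / 5/36 = 3/5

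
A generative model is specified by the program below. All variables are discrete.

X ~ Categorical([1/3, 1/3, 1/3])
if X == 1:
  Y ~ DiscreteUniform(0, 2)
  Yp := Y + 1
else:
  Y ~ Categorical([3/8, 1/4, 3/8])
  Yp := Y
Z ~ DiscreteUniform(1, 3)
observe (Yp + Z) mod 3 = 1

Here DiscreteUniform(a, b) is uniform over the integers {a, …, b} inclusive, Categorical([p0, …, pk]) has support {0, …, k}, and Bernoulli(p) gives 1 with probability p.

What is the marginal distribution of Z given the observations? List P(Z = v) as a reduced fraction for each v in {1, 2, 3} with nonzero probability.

Enumerate traces; 9 have nonzero weight after conditioning:
  (X=0, Y=0, Z=1) weight 1/24
  (X=0, Y=1, Z=3) weight 1/36
  (X=0, Y=2, Z=2) weight 1/24
  (X=1, Y=0, Z=3) weight 1/27
  (X=1, Y=1, Z=2) weight 1/27
  (X=1, Y=2, Z=1) weight 1/27
  (X=2, Y=0, Z=1) weight 1/24
  (X=2, Y=1, Z=3) weight 1/36
  … 1 more
Group by Z:
  weight(Z=1) = 13/108
  weight(Z=2) = 13/108
  weight(Z=3) = 5/54
Total weight = 13/108 + 13/108 + 5/54 = 1/3
P(Z=1 | obs) = 13/108 / 1/3 = 13/36
P(Z=2 | obs) = 13/108 / 1/3 = 13/36
P(Z=3 | obs) = 5/54 / 1/3 = 5/18

P(Z=1) = 13/36, P(Z=2) = 13/36, P(Z=3) = 5/18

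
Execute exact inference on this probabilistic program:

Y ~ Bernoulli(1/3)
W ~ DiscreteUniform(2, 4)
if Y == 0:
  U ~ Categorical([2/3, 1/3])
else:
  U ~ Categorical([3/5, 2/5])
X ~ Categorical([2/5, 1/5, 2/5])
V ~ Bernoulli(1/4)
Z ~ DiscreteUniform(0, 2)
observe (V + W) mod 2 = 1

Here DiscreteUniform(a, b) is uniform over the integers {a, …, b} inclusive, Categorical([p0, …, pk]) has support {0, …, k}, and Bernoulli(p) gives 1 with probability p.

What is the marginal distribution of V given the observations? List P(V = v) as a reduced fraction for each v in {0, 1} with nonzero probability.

P(V=0) = 3/5, P(V=1) = 2/5

Enumerate traces; 108 have nonzero weight after conditioning:
  (Y=0, W=2, U=0, X=0, V=1, Z=0) weight 2/405
  (Y=0, W=2, U=0, X=0, V=1, Z=1) weight 2/405
  (Y=0, W=2, U=0, X=0, V=1, Z=2) weight 2/405
  (Y=0, W=2, U=0, X=1, V=1, Z=0) weight 1/405
  (Y=0, W=2, U=0, X=1, V=1, Z=1) weight 1/405
  (Y=0, W=2, U=0, X=1, V=1, Z=2) weight 1/405
  (Y=0, W=2, U=0, X=2, V=1, Z=0) weight 2/405
  (Y=0, W=2, U=0, X=2, V=1, Z=1) weight 2/405
  (Y=0, W=3, U=0, X=0, V=0, Z=0) weight 2/135
  … 99 more
Group by V:
  weight(V=0) = 1/4
  weight(V=1) = 1/6
Total weight = 1/4 + 1/6 = 5/12
P(V=0 | obs) = 1/4 / 5/12 = 3/5
P(V=1 | obs) = 1/6 / 5/12 = 2/5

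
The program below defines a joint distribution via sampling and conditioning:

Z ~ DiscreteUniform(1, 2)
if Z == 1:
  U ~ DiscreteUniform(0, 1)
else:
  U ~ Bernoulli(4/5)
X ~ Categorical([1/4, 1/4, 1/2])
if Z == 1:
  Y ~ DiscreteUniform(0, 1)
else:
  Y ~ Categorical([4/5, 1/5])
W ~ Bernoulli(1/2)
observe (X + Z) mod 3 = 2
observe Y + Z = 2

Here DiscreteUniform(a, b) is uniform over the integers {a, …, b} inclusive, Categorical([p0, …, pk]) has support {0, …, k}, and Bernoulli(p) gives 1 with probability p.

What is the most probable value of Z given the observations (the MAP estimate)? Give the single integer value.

Enumerate traces; 8 have nonzero weight after conditioning:
  (Z=1, U=0, X=1, Y=1, W=0) weight 1/64
  (Z=1, U=0, X=1, Y=1, W=1) weight 1/64
  (Z=1, U=1, X=1, Y=1, W=0) weight 1/64
  (Z=1, U=1, X=1, Y=1, W=1) weight 1/64
  (Z=2, U=0, X=0, Y=0, W=0) weight 1/100
  (Z=2, U=0, X=0, Y=0, W=1) weight 1/100
  (Z=2, U=1, X=0, Y=0, W=0) weight 1/25
  (Z=2, U=1, X=0, Y=0, W=1) weight 1/25
Group by Z:
  weight(Z=1) = 1/16
  weight(Z=2) = 1/10
Total weight = 1/16 + 1/10 = 13/80
P(Z=1 | obs) = 1/16 / 13/80 = 5/13
P(Z=2 | obs) = 1/10 / 13/80 = 8/13
argmax = 2

argmax_v P(Z = v | obs) = 2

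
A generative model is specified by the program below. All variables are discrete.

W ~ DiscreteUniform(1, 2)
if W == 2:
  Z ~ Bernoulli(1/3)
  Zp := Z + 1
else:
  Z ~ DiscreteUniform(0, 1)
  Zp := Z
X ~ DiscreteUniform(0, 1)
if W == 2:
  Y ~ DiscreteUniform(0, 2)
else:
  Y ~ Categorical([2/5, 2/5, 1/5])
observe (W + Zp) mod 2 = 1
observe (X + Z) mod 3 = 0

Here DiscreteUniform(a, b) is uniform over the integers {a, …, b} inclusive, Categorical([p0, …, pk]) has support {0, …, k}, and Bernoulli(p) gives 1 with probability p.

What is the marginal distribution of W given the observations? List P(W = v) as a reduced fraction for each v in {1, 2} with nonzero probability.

Enumerate traces; 6 have nonzero weight after conditioning:
  (W=1, Z=0, X=0, Y=0) weight 1/20
  (W=1, Z=0, X=0, Y=1) weight 1/20
  (W=1, Z=0, X=0, Y=2) weight 1/40
  (W=2, Z=0, X=0, Y=0) weight 1/18
  (W=2, Z=0, X=0, Y=1) weight 1/18
  (W=2, Z=0, X=0, Y=2) weight 1/18
Group by W:
  weight(W=1) = 1/8
  weight(W=2) = 1/6
Total weight = 1/8 + 1/6 = 7/24
P(W=1 | obs) = 1/8 / 7/24 = 3/7
P(W=2 | obs) = 1/6 / 7/24 = 4/7

P(W=1) = 3/7, P(W=2) = 4/7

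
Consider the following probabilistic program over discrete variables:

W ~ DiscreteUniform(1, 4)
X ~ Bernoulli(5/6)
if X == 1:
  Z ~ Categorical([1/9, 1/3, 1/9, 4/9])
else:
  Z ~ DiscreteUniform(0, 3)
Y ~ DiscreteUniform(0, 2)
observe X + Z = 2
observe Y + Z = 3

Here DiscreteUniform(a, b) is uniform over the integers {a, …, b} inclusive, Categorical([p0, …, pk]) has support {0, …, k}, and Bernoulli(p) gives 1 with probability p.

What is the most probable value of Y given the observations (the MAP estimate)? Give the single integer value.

argmax_v P(Y = v | obs) = 2

Enumerate traces; 8 have nonzero weight after conditioning:
  (W=1, X=0, Z=2, Y=1) weight 1/288
  (W=1, X=1, Z=1, Y=2) weight 5/216
  (W=2, X=0, Z=2, Y=1) weight 1/288
  (W=2, X=1, Z=1, Y=2) weight 5/216
  (W=3, X=0, Z=2, Y=1) weight 1/288
  (W=3, X=1, Z=1, Y=2) weight 5/216
  (W=4, X=0, Z=2, Y=1) weight 1/288
  (W=4, X=1, Z=1, Y=2) weight 5/216
Group by Y:
  weight(Y=1) = 1/72
  weight(Y=2) = 5/54
Total weight = 1/72 + 5/54 = 23/216
P(Y=1 | obs) = 1/72 / 23/216 = 3/23
P(Y=2 | obs) = 5/54 / 23/216 = 20/23
argmax = 2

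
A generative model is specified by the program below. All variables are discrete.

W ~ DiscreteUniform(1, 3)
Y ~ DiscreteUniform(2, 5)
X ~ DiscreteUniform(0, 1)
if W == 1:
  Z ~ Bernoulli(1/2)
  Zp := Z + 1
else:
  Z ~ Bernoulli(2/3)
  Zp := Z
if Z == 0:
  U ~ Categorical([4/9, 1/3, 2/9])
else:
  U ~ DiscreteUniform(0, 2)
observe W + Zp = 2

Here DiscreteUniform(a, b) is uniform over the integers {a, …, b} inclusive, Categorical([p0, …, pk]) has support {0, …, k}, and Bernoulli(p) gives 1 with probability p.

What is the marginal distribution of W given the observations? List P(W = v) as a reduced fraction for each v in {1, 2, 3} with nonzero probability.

P(W=1) = 3/5, P(W=2) = 2/5

Enumerate traces; 48 have nonzero weight after conditioning:
  (W=1, Y=2, X=0, Z=0, U=0) weight 1/108
  (W=1, Y=2, X=0, Z=0, U=1) weight 1/144
  (W=1, Y=2, X=0, Z=0, U=2) weight 1/216
  (W=1, Y=2, X=1, Z=0, U=0) weight 1/108
  (W=1, Y=2, X=1, Z=0, U=1) weight 1/144
  (W=1, Y=2, X=1, Z=0, U=2) weight 1/216
  (W=1, Y=3, X=0, Z=0, U=0) weight 1/108
  (W=1, Y=3, X=0, Z=0, U=1) weight 1/144
  (W=2, Y=2, X=0, Z=0, U=0) weight 1/162
  … 39 more
Group by W:
  weight(W=1) = 1/6
  weight(W=2) = 1/9
Total weight = 1/6 + 1/9 = 5/18
P(W=1 | obs) = 1/6 / 5/18 = 3/5
P(W=2 | obs) = 1/9 / 5/18 = 2/5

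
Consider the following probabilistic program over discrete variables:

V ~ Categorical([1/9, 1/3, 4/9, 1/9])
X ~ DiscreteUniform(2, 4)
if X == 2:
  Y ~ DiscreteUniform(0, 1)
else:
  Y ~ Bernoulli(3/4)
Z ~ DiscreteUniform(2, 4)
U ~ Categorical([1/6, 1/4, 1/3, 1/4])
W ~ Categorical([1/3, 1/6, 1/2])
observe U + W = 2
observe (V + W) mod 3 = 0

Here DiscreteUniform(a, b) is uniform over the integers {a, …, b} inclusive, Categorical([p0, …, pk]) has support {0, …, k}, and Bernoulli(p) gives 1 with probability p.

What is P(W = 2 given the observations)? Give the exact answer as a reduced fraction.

P(W = 2 | obs) = 9/23

Enumerate traces; 72 have nonzero weight after conditioning:
  (V=0, X=2, Y=0, Z=2, U=2, W=0) weight 1/1458
  (V=0, X=2, Y=0, Z=3, U=2, W=0) weight 1/1458
  (V=0, X=2, Y=0, Z=4, U=2, W=0) weight 1/1458
  (V=0, X=2, Y=1, Z=2, U=2, W=0) weight 1/1458
  (V=0, X=2, Y=1, Z=3, U=2, W=0) weight 1/1458
  (V=0, X=2, Y=1, Z=4, U=2, W=0) weight 1/1458
  (V=0, X=3, Y=0, Z=2, U=2, W=0) weight 1/2916
  (V=0, X=3, Y=0, Z=3, U=2, W=0) weight 1/2916
  (V=1, X=2, Y=0, Z=2, U=0, W=2) weight 1/648
  (V=2, X=2, Y=0, Z=2, U=1, W=1) weight 1/972
  … 62 more
Group by W:
  weight(W=0) = 2/81
  weight(W=1) = 1/54
  weight(W=2) = 1/36
Total weight = 2/81 + 1/54 + 1/36 = 23/324
P(W=0 | obs) = 2/81 / 23/324 = 8/23
P(W=1 | obs) = 1/54 / 23/324 = 6/23
P(W=2 | obs) = 1/36 / 23/324 = 9/23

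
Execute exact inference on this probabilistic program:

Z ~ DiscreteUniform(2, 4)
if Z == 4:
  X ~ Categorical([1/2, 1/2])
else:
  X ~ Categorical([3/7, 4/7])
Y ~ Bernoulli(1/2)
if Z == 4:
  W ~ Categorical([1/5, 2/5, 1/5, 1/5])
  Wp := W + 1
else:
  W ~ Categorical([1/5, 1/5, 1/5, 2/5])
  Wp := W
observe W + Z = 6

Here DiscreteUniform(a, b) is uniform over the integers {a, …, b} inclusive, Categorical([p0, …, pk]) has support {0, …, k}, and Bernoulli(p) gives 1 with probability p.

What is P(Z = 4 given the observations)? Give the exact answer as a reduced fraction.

P(Z = 4 | obs) = 1/3

Enumerate traces; 8 have nonzero weight after conditioning:
  (Z=3, X=0, Y=0, W=3) weight 1/35
  (Z=3, X=0, Y=1, W=3) weight 1/35
  (Z=3, X=1, Y=0, W=3) weight 4/105
  (Z=3, X=1, Y=1, W=3) weight 4/105
  (Z=4, X=0, Y=0, W=2) weight 1/60
  (Z=4, X=0, Y=1, W=2) weight 1/60
  (Z=4, X=1, Y=0, W=2) weight 1/60
  (Z=4, X=1, Y=1, W=2) weight 1/60
Group by Z:
  weight(Z=3) = 2/15
  weight(Z=4) = 1/15
Total weight = 2/15 + 1/15 = 1/5
P(Z=3 | obs) = 2/15 / 1/5 = 2/3
P(Z=4 | obs) = 1/15 / 1/5 = 1/3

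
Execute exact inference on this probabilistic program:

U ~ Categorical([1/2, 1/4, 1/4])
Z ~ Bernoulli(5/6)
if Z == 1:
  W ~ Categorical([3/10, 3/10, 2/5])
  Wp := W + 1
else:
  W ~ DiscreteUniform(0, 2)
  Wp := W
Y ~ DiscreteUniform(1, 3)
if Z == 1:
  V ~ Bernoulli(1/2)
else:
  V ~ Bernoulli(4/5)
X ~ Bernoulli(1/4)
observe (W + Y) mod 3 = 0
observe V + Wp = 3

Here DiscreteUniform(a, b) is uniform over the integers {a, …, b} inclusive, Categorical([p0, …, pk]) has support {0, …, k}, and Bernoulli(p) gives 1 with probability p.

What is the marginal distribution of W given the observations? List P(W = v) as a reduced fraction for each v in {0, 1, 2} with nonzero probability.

Enumerate traces; 18 have nonzero weight after conditioning:
  (U=0, Z=0, W=2, Y=1, V=1, X=0) weight 1/180
  (U=0, Z=0, W=2, Y=1, V=1, X=1) weight 1/540
  (U=0, Z=1, W=1, Y=2, V=1, X=0) weight 1/64
  (U=0, Z=1, W=1, Y=2, V=1, X=1) weight 1/192
  (U=0, Z=1, W=2, Y=1, V=0, X=0) weight 1/48
  (U=0, Z=1, W=2, Y=1, V=0, X=1) weight 1/144
  (U=1, Z=0, W=2, Y=1, V=1, X=0) weight 1/360
  (U=1, Z=0, W=2, Y=1, V=1, X=1) weight 1/1080
  … 10 more
Group by W:
  weight(W=1) = 1/24
  weight(W=2) = 19/270
Total weight = 1/24 + 19/270 = 121/1080
P(W=1 | obs) = 1/24 / 121/1080 = 45/121
P(W=2 | obs) = 19/270 / 121/1080 = 76/121

P(W=1) = 45/121, P(W=2) = 76/121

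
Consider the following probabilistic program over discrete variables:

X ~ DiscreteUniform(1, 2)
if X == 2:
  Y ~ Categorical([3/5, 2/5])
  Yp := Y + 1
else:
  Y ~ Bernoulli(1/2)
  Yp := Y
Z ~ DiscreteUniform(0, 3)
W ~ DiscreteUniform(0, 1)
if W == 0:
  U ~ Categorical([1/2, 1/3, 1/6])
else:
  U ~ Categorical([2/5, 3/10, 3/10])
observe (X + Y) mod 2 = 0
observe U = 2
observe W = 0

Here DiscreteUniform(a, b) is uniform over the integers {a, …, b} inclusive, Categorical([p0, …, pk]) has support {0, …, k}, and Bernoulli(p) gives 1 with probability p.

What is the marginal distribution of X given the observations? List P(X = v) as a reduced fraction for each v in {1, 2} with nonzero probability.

Enumerate traces; 8 have nonzero weight after conditioning:
  (X=1, Y=1, Z=0, W=0, U=2) weight 1/192
  (X=1, Y=1, Z=1, W=0, U=2) weight 1/192
  (X=1, Y=1, Z=2, W=0, U=2) weight 1/192
  (X=1, Y=1, Z=3, W=0, U=2) weight 1/192
  (X=2, Y=0, Z=0, W=0, U=2) weight 1/160
  (X=2, Y=0, Z=1, W=0, U=2) weight 1/160
  (X=2, Y=0, Z=2, W=0, U=2) weight 1/160
  (X=2, Y=0, Z=3, W=0, U=2) weight 1/160
Group by X:
  weight(X=1) = 1/48
  weight(X=2) = 1/40
Total weight = 1/48 + 1/40 = 11/240
P(X=1 | obs) = 1/48 / 11/240 = 5/11
P(X=2 | obs) = 1/40 / 11/240 = 6/11

P(X=1) = 5/11, P(X=2) = 6/11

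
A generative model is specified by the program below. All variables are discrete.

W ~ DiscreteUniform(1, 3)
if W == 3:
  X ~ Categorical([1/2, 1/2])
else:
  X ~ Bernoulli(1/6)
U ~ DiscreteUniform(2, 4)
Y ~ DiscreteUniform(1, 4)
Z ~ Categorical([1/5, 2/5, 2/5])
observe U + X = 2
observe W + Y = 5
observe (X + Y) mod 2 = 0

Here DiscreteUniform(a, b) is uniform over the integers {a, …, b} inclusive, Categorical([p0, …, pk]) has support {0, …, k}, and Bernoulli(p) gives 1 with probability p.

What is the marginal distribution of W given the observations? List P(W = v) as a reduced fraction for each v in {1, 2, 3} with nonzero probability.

Enumerate traces; 6 have nonzero weight after conditioning:
  (W=1, X=0, U=2, Y=4, Z=0) weight 1/216
  (W=1, X=0, U=2, Y=4, Z=1) weight 1/108
  (W=1, X=0, U=2, Y=4, Z=2) weight 1/108
  (W=3, X=0, U=2, Y=2, Z=0) weight 1/360
  (W=3, X=0, U=2, Y=2, Z=1) weight 1/180
  (W=3, X=0, U=2, Y=2, Z=2) weight 1/180
Group by W:
  weight(W=1) = 5/216
  weight(W=3) = 1/72
Total weight = 5/216 + 1/72 = 1/27
P(W=1 | obs) = 5/216 / 1/27 = 5/8
P(W=3 | obs) = 1/72 / 1/27 = 3/8

P(W=1) = 5/8, P(W=3) = 3/8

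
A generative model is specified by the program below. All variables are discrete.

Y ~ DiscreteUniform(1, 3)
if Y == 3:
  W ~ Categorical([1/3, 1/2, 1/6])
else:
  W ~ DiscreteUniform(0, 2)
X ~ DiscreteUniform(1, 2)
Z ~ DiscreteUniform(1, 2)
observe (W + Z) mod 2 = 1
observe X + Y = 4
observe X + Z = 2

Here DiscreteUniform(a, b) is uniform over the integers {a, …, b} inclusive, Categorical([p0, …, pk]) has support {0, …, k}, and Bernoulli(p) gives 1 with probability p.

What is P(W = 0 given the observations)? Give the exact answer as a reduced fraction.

P(W = 0 | obs) = 2/3

Enumerate traces; 2 have nonzero weight after conditioning:
  (Y=3, W=0, X=1, Z=1) weight 1/36
  (Y=3, W=2, X=1, Z=1) weight 1/72
Group by W:
  weight(W=0) = 1/36
  weight(W=2) = 1/72
Total weight = 1/36 + 1/72 = 1/24
P(W=0 | obs) = 1/36 / 1/24 = 2/3
P(W=2 | obs) = 1/72 / 1/24 = 1/3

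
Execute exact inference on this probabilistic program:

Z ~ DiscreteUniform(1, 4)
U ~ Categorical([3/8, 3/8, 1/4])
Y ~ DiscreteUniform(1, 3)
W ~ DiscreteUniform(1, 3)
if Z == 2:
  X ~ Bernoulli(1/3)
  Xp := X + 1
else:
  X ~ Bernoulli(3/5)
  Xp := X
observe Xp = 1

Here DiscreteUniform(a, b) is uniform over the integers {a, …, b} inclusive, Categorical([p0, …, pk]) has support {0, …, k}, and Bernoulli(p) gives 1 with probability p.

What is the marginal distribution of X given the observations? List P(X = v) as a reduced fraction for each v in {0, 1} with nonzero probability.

P(X=0) = 10/37, P(X=1) = 27/37

Enumerate traces; 108 have nonzero weight after conditioning:
  (Z=1, U=0, Y=1, W=1, X=1) weight 1/160
  (Z=1, U=0, Y=1, W=2, X=1) weight 1/160
  (Z=1, U=0, Y=1, W=3, X=1) weight 1/160
  (Z=1, U=0, Y=2, W=1, X=1) weight 1/160
  (Z=1, U=0, Y=2, W=2, X=1) weight 1/160
  (Z=1, U=0, Y=2, W=3, X=1) weight 1/160
  (Z=1, U=0, Y=3, W=1, X=1) weight 1/160
  (Z=1, U=0, Y=3, W=2, X=1) weight 1/160
  (Z=2, U=0, Y=1, W=1, X=0) weight 1/144
  … 99 more
Group by X:
  weight(X=0) = 1/6
  weight(X=1) = 9/20
Total weight = 1/6 + 9/20 = 37/60
P(X=0 | obs) = 1/6 / 37/60 = 10/37
P(X=1 | obs) = 9/20 / 37/60 = 27/37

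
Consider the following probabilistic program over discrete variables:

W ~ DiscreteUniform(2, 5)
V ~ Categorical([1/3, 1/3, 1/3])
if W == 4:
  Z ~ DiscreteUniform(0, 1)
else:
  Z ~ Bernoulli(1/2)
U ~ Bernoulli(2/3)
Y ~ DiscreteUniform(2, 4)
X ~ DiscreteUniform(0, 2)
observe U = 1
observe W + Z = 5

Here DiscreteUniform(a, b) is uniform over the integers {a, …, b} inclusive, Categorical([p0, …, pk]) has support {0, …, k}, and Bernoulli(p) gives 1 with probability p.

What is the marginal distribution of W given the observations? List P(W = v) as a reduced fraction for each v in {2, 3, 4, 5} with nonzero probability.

P(W=4) = 1/2, P(W=5) = 1/2

Enumerate traces; 54 have nonzero weight after conditioning:
  (W=4, V=0, Z=1, U=1, Y=2, X=0) weight 1/324
  (W=4, V=0, Z=1, U=1, Y=2, X=1) weight 1/324
  (W=4, V=0, Z=1, U=1, Y=2, X=2) weight 1/324
  (W=4, V=0, Z=1, U=1, Y=3, X=0) weight 1/324
  (W=4, V=0, Z=1, U=1, Y=3, X=1) weight 1/324
  (W=4, V=0, Z=1, U=1, Y=3, X=2) weight 1/324
  (W=4, V=0, Z=1, U=1, Y=4, X=0) weight 1/324
  (W=4, V=0, Z=1, U=1, Y=4, X=1) weight 1/324
  (W=5, V=0, Z=0, U=1, Y=2, X=0) weight 1/324
  … 45 more
Group by W:
  weight(W=4) = 1/12
  weight(W=5) = 1/12
Total weight = 1/12 + 1/12 = 1/6
P(W=4 | obs) = 1/12 / 1/6 = 1/2
P(W=5 | obs) = 1/12 / 1/6 = 1/2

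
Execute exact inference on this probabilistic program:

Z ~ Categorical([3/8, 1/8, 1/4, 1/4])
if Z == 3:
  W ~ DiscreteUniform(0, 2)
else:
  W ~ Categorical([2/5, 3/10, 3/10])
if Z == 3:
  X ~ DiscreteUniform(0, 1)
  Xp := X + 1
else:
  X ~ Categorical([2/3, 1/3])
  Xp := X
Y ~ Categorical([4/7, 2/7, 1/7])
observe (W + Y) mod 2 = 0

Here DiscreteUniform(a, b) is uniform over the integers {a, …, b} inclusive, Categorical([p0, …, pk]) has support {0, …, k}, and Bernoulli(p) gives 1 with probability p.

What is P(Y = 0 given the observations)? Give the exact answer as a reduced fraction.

P(Y = 0 | obs) = 332/489

Enumerate traces; 40 have nonzero weight after conditioning:
  (Z=0, W=0, X=0, Y=0) weight 2/35
  (Z=0, W=0, X=0, Y=2) weight 1/70
  (Z=0, W=0, X=1, Y=0) weight 1/35
  (Z=0, W=0, X=1, Y=2) weight 1/140
  (Z=0, W=1, X=0, Y=1) weight 3/140
  (Z=0, W=1, X=1, Y=1) weight 3/280
  (Z=0, W=2, X=0, Y=0) weight 3/70
  (Z=0, W=2, X=0, Y=2) weight 3/280
  … 32 more
Group by Y:
  weight(Y=0) = 83/210
  weight(Y=1) = 37/420
  weight(Y=2) = 83/840
Total weight = 83/210 + 37/420 + 83/840 = 163/280
P(Y=0 | obs) = 83/210 / 163/280 = 332/489
P(Y=1 | obs) = 37/420 / 163/280 = 74/489
P(Y=2 | obs) = 83/840 / 163/280 = 83/489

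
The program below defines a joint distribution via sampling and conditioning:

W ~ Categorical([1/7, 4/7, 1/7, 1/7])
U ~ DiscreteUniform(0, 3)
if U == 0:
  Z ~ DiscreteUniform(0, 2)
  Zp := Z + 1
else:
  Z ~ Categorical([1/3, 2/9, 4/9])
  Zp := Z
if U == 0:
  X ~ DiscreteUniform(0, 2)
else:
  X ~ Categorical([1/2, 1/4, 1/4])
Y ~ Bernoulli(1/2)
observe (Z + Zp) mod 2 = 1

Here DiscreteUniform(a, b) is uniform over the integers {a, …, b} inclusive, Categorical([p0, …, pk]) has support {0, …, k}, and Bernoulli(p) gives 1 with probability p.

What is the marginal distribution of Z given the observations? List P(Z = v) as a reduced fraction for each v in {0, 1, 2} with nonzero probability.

Enumerate traces; 72 have nonzero weight after conditioning:
  (W=0, U=0, Z=0, X=0, Y=0) weight 1/504
  (W=0, U=0, Z=0, X=0, Y=1) weight 1/504
  (W=0, U=0, Z=0, X=1, Y=0) weight 1/504
  (W=0, U=0, Z=0, X=1, Y=1) weight 1/504
  (W=0, U=0, Z=0, X=2, Y=0) weight 1/504
  (W=0, U=0, Z=0, X=2, Y=1) weight 1/504
  (W=0, U=0, Z=1, X=0, Y=0) weight 1/504
  (W=0, U=0, Z=1, X=0, Y=1) weight 1/504
  (W=0, U=0, Z=2, X=0, Y=0) weight 1/504
  … 63 more
Group by Z:
  weight(Z=0) = 1/12
  weight(Z=1) = 1/12
  weight(Z=2) = 1/12
Total weight = 1/12 + 1/12 + 1/12 = 1/4
P(Z=0 | obs) = 1/12 / 1/4 = 1/3
P(Z=1 | obs) = 1/12 / 1/4 = 1/3
P(Z=2 | obs) = 1/12 / 1/4 = 1/3

P(Z=0) = 1/3, P(Z=1) = 1/3, P(Z=2) = 1/3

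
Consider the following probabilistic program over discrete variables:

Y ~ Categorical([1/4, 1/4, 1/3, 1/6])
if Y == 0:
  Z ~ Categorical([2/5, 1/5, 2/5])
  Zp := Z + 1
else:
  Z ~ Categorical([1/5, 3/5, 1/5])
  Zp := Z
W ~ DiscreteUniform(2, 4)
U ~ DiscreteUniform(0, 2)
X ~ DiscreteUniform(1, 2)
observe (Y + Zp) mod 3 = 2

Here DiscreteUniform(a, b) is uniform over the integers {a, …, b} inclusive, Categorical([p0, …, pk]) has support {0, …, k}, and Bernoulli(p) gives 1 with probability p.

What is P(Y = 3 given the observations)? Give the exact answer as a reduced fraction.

P(Y = 3 | obs) = 1/9

Enumerate traces; 72 have nonzero weight after conditioning:
  (Y=0, Z=1, W=2, U=0, X=1) weight 1/360
  (Y=0, Z=1, W=2, U=0, X=2) weight 1/360
  (Y=0, Z=1, W=2, U=1, X=1) weight 1/360
  (Y=0, Z=1, W=2, U=1, X=2) weight 1/360
  (Y=0, Z=1, W=2, U=2, X=1) weight 1/360
  (Y=0, Z=1, W=2, U=2, X=2) weight 1/360
  (Y=0, Z=1, W=3, U=0, X=1) weight 1/360
  (Y=0, Z=1, W=3, U=0, X=2) weight 1/360
  (Y=1, Z=1, W=2, U=0, X=1) weight 1/120
  (Y=2, Z=0, W=2, U=0, X=1) weight 1/270
  … 62 more
Group by Y:
  weight(Y=0) = 1/20
  weight(Y=1) = 3/20
  weight(Y=2) = 1/15
  weight(Y=3) = 1/30
Total weight = 1/20 + 3/20 + 1/15 + 1/30 = 3/10
P(Y=0 | obs) = 1/20 / 3/10 = 1/6
P(Y=1 | obs) = 3/20 / 3/10 = 1/2
P(Y=2 | obs) = 1/15 / 3/10 = 2/9
P(Y=3 | obs) = 1/30 / 3/10 = 1/9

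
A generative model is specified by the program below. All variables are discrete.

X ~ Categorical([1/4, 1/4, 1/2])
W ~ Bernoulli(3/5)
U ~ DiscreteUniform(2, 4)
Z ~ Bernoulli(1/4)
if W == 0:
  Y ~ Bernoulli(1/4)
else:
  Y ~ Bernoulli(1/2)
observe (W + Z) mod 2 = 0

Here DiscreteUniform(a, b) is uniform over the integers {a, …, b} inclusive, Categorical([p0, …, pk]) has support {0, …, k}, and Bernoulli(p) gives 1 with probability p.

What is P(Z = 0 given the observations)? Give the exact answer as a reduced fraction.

Enumerate traces; 36 have nonzero weight after conditioning:
  (X=0, W=0, U=2, Z=0, Y=0) weight 3/160
  (X=0, W=0, U=2, Z=0, Y=1) weight 1/160
  (X=0, W=0, U=3, Z=0, Y=0) weight 3/160
  (X=0, W=0, U=3, Z=0, Y=1) weight 1/160
  (X=0, W=0, U=4, Z=0, Y=0) weight 3/160
  (X=0, W=0, U=4, Z=0, Y=1) weight 1/160
  (X=0, W=1, U=2, Z=1, Y=0) weight 1/160
  (X=0, W=1, U=2, Z=1, Y=1) weight 1/160
  … 28 more
Group by Z:
  weight(Z=0) = 3/10
  weight(Z=1) = 3/20
Total weight = 3/10 + 3/20 = 9/20
P(Z=0 | obs) = 3/10 / 9/20 = 2/3
P(Z=1 | obs) = 3/20 / 9/20 = 1/3

P(Z = 0 | obs) = 2/3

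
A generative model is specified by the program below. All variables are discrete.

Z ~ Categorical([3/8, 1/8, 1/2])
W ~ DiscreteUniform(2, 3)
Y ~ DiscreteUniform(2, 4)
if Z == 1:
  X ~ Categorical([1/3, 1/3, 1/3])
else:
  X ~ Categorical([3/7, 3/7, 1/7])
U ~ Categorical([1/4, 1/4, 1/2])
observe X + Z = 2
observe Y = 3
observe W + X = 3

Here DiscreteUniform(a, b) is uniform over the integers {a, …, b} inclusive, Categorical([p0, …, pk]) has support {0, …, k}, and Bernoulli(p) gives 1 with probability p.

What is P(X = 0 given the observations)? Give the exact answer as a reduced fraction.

Enumerate traces; 6 have nonzero weight after conditioning:
  (Z=1, W=2, Y=3, X=1, U=0) weight 1/576
  (Z=1, W=2, Y=3, X=1, U=1) weight 1/576
  (Z=1, W=2, Y=3, X=1, U=2) weight 1/288
  (Z=2, W=3, Y=3, X=0, U=0) weight 1/112
  (Z=2, W=3, Y=3, X=0, U=1) weight 1/112
  (Z=2, W=3, Y=3, X=0, U=2) weight 1/56
Group by X:
  weight(X=0) = 1/28
  weight(X=1) = 1/144
Total weight = 1/28 + 1/144 = 43/1008
P(X=0 | obs) = 1/28 / 43/1008 = 36/43
P(X=1 | obs) = 1/144 / 43/1008 = 7/43

P(X = 0 | obs) = 36/43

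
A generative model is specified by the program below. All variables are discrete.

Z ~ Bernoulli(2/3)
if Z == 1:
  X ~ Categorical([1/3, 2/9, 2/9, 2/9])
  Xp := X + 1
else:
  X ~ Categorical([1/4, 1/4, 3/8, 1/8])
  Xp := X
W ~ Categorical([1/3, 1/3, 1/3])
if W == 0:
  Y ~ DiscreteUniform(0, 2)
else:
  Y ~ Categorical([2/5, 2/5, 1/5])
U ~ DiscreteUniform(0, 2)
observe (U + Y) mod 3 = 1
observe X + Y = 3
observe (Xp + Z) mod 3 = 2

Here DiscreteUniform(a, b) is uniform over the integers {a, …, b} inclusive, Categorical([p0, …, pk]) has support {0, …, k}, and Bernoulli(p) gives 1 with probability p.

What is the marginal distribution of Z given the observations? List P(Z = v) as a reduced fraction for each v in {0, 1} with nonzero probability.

Enumerate traces; 6 have nonzero weight after conditioning:
  (Z=0, X=2, W=0, Y=1, U=0) weight 1/216
  (Z=0, X=2, W=1, Y=1, U=0) weight 1/180
  (Z=0, X=2, W=2, Y=1, U=0) weight 1/180
  (Z=1, X=3, W=0, Y=0, U=1) weight 4/729
  (Z=1, X=3, W=1, Y=0, U=1) weight 8/1215
  (Z=1, X=3, W=2, Y=0, U=1) weight 8/1215
Group by Z:
  weight(Z=0) = 17/1080
  weight(Z=1) = 68/3645
Total weight = 17/1080 + 68/3645 = 1003/29160
P(Z=0 | obs) = 17/1080 / 1003/29160 = 27/59
P(Z=1 | obs) = 68/3645 / 1003/29160 = 32/59

P(Z=0) = 27/59, P(Z=1) = 32/59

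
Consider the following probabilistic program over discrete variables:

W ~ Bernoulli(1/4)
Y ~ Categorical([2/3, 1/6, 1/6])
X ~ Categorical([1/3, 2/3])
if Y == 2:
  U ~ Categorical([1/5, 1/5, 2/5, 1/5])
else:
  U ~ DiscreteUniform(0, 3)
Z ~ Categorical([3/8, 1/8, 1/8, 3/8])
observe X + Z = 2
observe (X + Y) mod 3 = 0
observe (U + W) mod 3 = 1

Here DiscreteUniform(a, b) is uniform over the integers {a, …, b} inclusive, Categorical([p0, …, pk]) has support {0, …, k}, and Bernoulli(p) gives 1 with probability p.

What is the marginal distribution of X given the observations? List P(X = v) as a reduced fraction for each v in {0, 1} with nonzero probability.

Enumerate traces; 6 have nonzero weight after conditioning:
  (W=0, Y=0, X=0, U=1, Z=2) weight 1/192
  (W=0, Y=2, X=1, U=1, Z=1) weight 1/480
  (W=1, Y=0, X=0, U=0, Z=2) weight 1/576
  (W=1, Y=0, X=0, U=3, Z=2) weight 1/576
  (W=1, Y=2, X=1, U=0, Z=1) weight 1/1440
  (W=1, Y=2, X=1, U=3, Z=1) weight 1/1440
Group by X:
  weight(X=0) = 5/576
  weight(X=1) = 1/288
Total weight = 5/576 + 1/288 = 7/576
P(X=0 | obs) = 5/576 / 7/576 = 5/7
P(X=1 | obs) = 1/288 / 7/576 = 2/7

P(X=0) = 5/7, P(X=1) = 2/7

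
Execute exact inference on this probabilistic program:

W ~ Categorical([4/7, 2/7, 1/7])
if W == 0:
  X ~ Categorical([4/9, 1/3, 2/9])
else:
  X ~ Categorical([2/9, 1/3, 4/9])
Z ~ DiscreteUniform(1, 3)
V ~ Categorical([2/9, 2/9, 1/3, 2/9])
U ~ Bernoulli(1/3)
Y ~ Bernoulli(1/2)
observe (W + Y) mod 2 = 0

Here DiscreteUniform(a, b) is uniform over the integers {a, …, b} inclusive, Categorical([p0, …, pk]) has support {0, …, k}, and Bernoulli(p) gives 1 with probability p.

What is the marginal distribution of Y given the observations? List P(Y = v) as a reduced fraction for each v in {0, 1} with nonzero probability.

Enumerate traces; 216 have nonzero weight after conditioning:
  (W=0, X=0, Z=1, V=0, U=0, Y=0) weight 32/5103
  (W=0, X=0, Z=1, V=0, U=1, Y=0) weight 16/5103
  (W=0, X=0, Z=1, V=1, U=0, Y=0) weight 32/5103
  (W=0, X=0, Z=1, V=1, U=1, Y=0) weight 16/5103
  (W=0, X=0, Z=1, V=2, U=0, Y=0) weight 16/1701
  (W=0, X=0, Z=1, V=2, U=1, Y=0) weight 8/1701
  (W=0, X=0, Z=1, V=3, U=0, Y=0) weight 32/5103
  (W=0, X=0, Z=1, V=3, U=1, Y=0) weight 16/5103
  (W=1, X=0, Z=1, V=0, U=0, Y=1) weight 8/5103
  … 207 more
Group by Y:
  weight(Y=0) = 5/14
  weight(Y=1) = 1/7
Total weight = 5/14 + 1/7 = 1/2
P(Y=0 | obs) = 5/14 / 1/2 = 5/7
P(Y=1 | obs) = 1/7 / 1/2 = 2/7

P(Y=0) = 5/7, P(Y=1) = 2/7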